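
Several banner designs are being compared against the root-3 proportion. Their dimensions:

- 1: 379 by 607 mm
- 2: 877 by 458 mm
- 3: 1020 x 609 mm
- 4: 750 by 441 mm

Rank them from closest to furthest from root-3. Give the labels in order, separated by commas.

4, 3, 1, 2

Ratios: 1 = 607 / 379 ≈ 1.602; 2 = 877 / 458 ≈ 1.915; 3 = 1020 / 609 ≈ 1.675; 4 = 750 / 441 ≈ 1.701.
|Δ from 1.732|: 1 0.130; 2 0.183; 3 0.057; 4 0.031.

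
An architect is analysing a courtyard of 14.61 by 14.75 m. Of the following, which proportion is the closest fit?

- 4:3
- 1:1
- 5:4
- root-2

1:1

Ratio = 14.75 / 14.61 ≈ 1.010.
Distances: 4:3 1.333 (Δ 0.323); 1:1 1.000 (Δ 0.010); 5:4 1.250 (Δ 0.240); root-2 1.414 (Δ 0.404).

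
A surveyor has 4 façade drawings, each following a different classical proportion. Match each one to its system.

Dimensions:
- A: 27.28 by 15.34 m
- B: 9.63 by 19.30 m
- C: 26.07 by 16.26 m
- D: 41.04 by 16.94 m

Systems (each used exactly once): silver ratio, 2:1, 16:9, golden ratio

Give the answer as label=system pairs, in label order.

A=16:9, B=2:1, C=golden ratio, D=silver ratio

Ratios: A ≈ 1.778; B ≈ 2.004; C ≈ 1.603; D ≈ 2.423.
Targets: silver ratio ≈ 2.414; 2:1 ≈ 2.000; 16:9 ≈ 1.778; golden ratio ≈ 1.618.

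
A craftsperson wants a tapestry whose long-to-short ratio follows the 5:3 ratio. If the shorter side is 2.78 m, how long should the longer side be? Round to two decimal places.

5:3 ≈ 1.66667.
Longer side = 2.78 × 1.66667 ≈ 4.6333 → 4.63 m.

4.63 m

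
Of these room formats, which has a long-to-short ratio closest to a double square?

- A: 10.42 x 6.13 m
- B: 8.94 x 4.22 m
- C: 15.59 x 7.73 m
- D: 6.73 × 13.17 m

Ratios (long/short): A ≈ 1.700; B ≈ 2.118; C ≈ 2.017; D ≈ 1.957.
2:1 ≈ 2.000; option C is nearest (Δ 0.017).

C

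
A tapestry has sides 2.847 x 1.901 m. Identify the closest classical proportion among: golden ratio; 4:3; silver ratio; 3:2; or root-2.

Ratio = 2.847 / 1.901 ≈ 1.498.
Distances: golden ratio 1.618 (Δ 0.120); 4:3 1.333 (Δ 0.165); silver ratio 2.414 (Δ 0.916); 3:2 1.500 (Δ 0.002); root-2 1.414 (Δ 0.084).

3:2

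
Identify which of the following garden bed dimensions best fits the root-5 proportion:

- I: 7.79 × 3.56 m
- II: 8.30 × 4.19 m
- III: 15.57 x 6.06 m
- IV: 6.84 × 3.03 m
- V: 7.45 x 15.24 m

IV

Target root-5 ≈ 2.236.
I: 2.188 (Δ0.048)  II: 1.981 (Δ0.255)  III: 2.569 (Δ0.333)  IV: 2.257 (Δ0.021)  V: 2.046 (Δ0.190)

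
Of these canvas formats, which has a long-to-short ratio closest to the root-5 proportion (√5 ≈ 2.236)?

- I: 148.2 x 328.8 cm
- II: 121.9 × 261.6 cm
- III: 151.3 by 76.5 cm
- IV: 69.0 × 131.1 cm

Ratios (long/short): I ≈ 2.219; II ≈ 2.146; III ≈ 1.978; IV ≈ 1.900.
root-5 ≈ 2.236; option I is nearest (Δ 0.017).

I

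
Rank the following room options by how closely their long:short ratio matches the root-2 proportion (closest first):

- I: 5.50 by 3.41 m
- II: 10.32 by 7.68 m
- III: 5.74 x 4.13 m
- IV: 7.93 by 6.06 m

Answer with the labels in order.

III, II, IV, I

Ratios: I = 5.50 / 3.41 ≈ 1.613; II = 10.32 / 7.68 ≈ 1.344; III = 5.74 / 4.13 ≈ 1.390; IV = 7.93 / 6.06 ≈ 1.309.
|Δ from 1.414|: I 0.199; II 0.070; III 0.024; IV 0.105.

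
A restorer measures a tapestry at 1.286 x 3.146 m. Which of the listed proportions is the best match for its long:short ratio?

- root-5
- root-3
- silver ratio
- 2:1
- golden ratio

silver ratio

Ratio = 3.146 / 1.286 ≈ 2.446.
Distances: root-5 2.236 (Δ 0.210); root-3 1.732 (Δ 0.714); silver ratio 2.414 (Δ 0.032); 2:1 2.000 (Δ 0.446); golden ratio 1.618 (Δ 0.828).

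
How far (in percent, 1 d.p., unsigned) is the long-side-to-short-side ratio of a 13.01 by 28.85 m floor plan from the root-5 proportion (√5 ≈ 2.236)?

Ratio = 28.85 / 13.01 ≈ 2.2175.
Ideal root-5 ≈ 2.2361. |2.2175 − 2.2361| / 2.2361 ≈ 0.83% → 0.8%.

0.8%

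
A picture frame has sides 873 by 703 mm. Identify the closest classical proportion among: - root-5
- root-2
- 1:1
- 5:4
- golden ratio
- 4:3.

5:4

873/703 ≈ 1.242. Nearest candidates are 5:4 (1.250, off by 0.008) and 4:3 (1.333, off by 0.091).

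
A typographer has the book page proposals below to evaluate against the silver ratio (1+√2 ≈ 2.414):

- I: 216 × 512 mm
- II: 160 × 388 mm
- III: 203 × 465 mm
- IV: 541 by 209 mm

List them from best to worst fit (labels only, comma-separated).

I: 512/216 ≈ 2.370 → |2.370 − 2.414| = 0.044
II: 388/160 ≈ 2.425 → |2.425 − 2.414| = 0.011
III: 465/203 ≈ 2.291 → |2.291 − 2.414| = 0.123
IV: 541/209 ≈ 2.589 → |2.589 − 2.414| = 0.175

II, I, III, IV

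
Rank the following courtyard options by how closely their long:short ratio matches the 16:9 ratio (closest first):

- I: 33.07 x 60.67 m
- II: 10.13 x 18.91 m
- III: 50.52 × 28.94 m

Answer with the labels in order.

III, I, II

I: 60.67/33.07 ≈ 1.835 → |1.835 − 1.778| = 0.057
II: 18.91/10.13 ≈ 1.867 → |1.867 − 1.778| = 0.089
III: 50.52/28.94 ≈ 1.746 → |1.746 − 1.778| = 0.032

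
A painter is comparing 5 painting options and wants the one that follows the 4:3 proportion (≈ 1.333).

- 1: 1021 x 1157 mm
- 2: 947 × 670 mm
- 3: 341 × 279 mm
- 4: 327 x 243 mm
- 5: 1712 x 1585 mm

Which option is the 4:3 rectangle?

Ratios (long/short): 1 ≈ 1.133; 2 ≈ 1.413; 3 ≈ 1.222; 4 ≈ 1.346; 5 ≈ 1.080.
4:3 ≈ 1.333; option 4 is nearest (Δ 0.013).

4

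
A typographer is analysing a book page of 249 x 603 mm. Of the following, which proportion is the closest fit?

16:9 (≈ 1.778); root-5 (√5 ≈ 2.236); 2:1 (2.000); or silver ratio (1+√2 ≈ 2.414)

silver ratio

603/249 ≈ 2.422. Nearest candidates are silver ratio (2.414, off by 0.008) and root-5 (2.236, off by 0.186).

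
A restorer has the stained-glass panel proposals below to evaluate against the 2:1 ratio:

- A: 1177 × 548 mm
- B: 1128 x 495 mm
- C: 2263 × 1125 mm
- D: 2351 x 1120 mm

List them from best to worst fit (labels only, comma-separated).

A: 1177/548 ≈ 2.148 → |2.148 − 2.000| = 0.148
B: 1128/495 ≈ 2.279 → |2.279 − 2.000| = 0.279
C: 2263/1125 ≈ 2.012 → |2.012 − 2.000| = 0.012
D: 2351/1120 ≈ 2.099 → |2.099 − 2.000| = 0.099

C, D, A, B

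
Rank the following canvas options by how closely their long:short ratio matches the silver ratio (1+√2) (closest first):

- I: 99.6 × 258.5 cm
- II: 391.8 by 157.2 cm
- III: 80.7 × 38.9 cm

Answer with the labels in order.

Ratios: I = 258.5 / 99.6 ≈ 2.595; II = 391.8 / 157.2 ≈ 2.492; III = 80.7 / 38.9 ≈ 2.075.
|Δ from 2.414|: I 0.181; II 0.078; III 0.339.

II, I, III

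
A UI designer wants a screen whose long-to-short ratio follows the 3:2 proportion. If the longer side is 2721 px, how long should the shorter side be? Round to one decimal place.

1814.0 px

3:2 = 1.50000.
Shorter side = 2721 ÷ 1.50000 ≈ 1814.000 → 1814.0 px.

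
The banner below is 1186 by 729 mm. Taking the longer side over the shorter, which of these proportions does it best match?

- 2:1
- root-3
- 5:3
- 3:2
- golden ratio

golden ratio

1186/729 ≈ 1.627. Nearest candidates are golden ratio (1.618, off by 0.009) and 5:3 (1.667, off by 0.040).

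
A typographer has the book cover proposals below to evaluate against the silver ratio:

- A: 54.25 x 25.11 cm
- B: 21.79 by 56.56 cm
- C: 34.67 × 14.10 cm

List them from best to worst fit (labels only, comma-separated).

C, B, A

A: 54.25/25.11 ≈ 2.160 → |2.160 − 2.414| = 0.254
B: 56.56/21.79 ≈ 2.596 → |2.596 − 2.414| = 0.182
C: 34.67/14.10 ≈ 2.459 → |2.459 − 2.414| = 0.045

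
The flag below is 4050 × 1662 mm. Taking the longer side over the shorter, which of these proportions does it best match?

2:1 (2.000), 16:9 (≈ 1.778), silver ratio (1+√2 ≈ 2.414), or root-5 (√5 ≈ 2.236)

Ratio = 4050 / 1662 ≈ 2.437.
Distances: 2:1 2.000 (Δ 0.437); 16:9 1.778 (Δ 0.659); silver ratio 2.414 (Δ 0.023); root-5 2.236 (Δ 0.201).

silver ratio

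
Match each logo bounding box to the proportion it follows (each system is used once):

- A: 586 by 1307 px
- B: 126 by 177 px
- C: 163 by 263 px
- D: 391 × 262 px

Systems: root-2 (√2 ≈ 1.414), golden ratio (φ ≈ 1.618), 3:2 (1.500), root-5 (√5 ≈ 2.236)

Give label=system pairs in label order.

A=root-5, B=root-2, C=golden ratio, D=3:2

Ratios: A ≈ 2.230; B ≈ 1.405; C ≈ 1.613; D ≈ 1.492.
Targets: root-2 ≈ 1.414; golden ratio ≈ 1.618; 3:2 ≈ 1.500; root-5 ≈ 2.236.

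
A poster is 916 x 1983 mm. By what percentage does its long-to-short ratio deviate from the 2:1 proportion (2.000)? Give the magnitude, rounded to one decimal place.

Ratio = 1983 / 916 ≈ 2.1648.
Ideal 2:1 = 2.0000. |2.1648 − 2.0000| / 2.0000 ≈ 8.24% → 8.2%.

8.2%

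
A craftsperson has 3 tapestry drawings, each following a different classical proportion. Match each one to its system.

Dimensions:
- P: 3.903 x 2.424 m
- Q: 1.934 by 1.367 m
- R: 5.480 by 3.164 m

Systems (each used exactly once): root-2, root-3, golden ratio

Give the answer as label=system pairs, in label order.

Ratios: P ≈ 1.610; Q ≈ 1.415; R ≈ 1.732.
Targets: root-2 ≈ 1.414; root-3 ≈ 1.732; golden ratio ≈ 1.618.

P=golden ratio, Q=root-2, R=root-3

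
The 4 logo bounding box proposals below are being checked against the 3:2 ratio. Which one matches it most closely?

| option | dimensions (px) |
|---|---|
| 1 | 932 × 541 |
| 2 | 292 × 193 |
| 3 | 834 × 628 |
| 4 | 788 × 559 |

Ratios (long/short): 1 ≈ 1.723; 2 ≈ 1.513; 3 ≈ 1.328; 4 ≈ 1.410.
3:2 ≈ 1.500; option 2 is nearest (Δ 0.013).

2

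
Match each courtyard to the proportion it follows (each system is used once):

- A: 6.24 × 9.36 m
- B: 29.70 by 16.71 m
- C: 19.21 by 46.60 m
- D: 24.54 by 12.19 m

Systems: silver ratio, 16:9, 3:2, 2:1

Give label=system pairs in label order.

A=3:2, B=16:9, C=silver ratio, D=2:1

Ratios: A ≈ 1.500; B ≈ 1.777; C ≈ 2.426; D ≈ 2.013.
Targets: silver ratio ≈ 2.414; 16:9 ≈ 1.778; 3:2 ≈ 1.500; 2:1 ≈ 2.000.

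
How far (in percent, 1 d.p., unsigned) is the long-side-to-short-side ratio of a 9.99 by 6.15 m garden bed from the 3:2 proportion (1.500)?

8.3%

Ratio = 9.99 / 6.15 ≈ 1.6244.
Ideal 3:2 = 1.5000. |1.6244 − 1.5000| / 1.5000 ≈ 8.29% → 8.3%.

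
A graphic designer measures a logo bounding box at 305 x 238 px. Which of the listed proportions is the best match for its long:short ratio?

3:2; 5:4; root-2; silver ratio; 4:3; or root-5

5:4

Ratio = 305 / 238 ≈ 1.282.
Distances: 3:2 1.500 (Δ 0.218); 5:4 1.250 (Δ 0.032); root-2 1.414 (Δ 0.132); silver ratio 2.414 (Δ 1.132); 4:3 1.333 (Δ 0.051); root-5 2.236 (Δ 0.954).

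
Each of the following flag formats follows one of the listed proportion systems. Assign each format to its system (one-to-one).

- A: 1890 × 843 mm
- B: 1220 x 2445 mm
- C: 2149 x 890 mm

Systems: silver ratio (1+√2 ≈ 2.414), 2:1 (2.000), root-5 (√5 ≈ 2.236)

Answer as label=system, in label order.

A = 1890/843 ≈ 2.242 → root-5 (2.236)
B = 2445/1220 ≈ 2.004 → 2:1 (2.000)
C = 2149/890 ≈ 2.415 → silver ratio (2.414)

A=root-5, B=2:1, C=silver ratio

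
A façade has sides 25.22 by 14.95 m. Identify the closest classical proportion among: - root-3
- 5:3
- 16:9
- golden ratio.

5:3

Ratio = 25.22 / 14.95 ≈ 1.687.
Distances: root-3 1.732 (Δ 0.045); 5:3 1.667 (Δ 0.020); 16:9 1.778 (Δ 0.091); golden ratio 1.618 (Δ 0.069).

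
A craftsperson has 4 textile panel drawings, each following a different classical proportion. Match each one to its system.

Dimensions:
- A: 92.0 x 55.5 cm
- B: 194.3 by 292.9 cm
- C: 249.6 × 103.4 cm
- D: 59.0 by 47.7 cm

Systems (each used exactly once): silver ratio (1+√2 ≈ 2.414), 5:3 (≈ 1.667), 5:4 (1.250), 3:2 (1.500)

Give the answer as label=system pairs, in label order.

A = 92.0/55.5 ≈ 1.658 → 5:3 (1.667)
B = 292.9/194.3 ≈ 1.507 → 3:2 (1.500)
C = 249.6/103.4 ≈ 2.414 → silver ratio (2.414)
D = 59.0/47.7 ≈ 1.237 → 5:4 (1.250)

A=5:3, B=3:2, C=silver ratio, D=5:4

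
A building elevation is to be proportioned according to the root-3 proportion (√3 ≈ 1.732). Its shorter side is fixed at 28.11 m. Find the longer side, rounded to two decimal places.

48.69 m

root-3 ≈ 1.73205.
Longer side = 28.11 × 1.73205 ≈ 48.6879 → 48.69 m.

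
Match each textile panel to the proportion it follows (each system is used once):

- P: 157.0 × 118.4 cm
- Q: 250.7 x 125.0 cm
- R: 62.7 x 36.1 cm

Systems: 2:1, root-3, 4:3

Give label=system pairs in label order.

Ratios: P ≈ 1.326; Q ≈ 2.006; R ≈ 1.737.
Targets: 2:1 ≈ 2.000; root-3 ≈ 1.732; 4:3 ≈ 1.333.

P=4:3, Q=2:1, R=root-3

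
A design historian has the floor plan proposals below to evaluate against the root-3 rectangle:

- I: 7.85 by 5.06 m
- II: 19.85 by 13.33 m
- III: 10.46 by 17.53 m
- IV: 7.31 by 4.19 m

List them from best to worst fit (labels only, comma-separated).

Ratios: I = 7.85 / 5.06 ≈ 1.551; II = 19.85 / 13.33 ≈ 1.489; III = 17.53 / 10.46 ≈ 1.676; IV = 7.31 / 4.19 ≈ 1.745.
|Δ from 1.732|: I 0.181; II 0.243; III 0.056; IV 0.013.

IV, III, I, II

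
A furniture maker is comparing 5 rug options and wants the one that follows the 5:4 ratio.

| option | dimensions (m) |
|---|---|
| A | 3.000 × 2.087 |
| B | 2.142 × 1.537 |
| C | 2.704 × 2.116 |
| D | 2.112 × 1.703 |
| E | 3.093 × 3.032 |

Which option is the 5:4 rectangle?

Target 5:4 ≈ 1.250.
A: 1.437 (Δ0.187)  B: 1.394 (Δ0.144)  C: 1.278 (Δ0.028)  D: 1.240 (Δ0.010)  E: 1.020 (Δ0.230)

D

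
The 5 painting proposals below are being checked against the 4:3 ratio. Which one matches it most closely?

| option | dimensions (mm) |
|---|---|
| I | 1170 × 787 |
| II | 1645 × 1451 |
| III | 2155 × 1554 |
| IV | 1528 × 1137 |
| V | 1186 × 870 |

Ratios (long/short): I ≈ 1.487; II ≈ 1.134; III ≈ 1.387; IV ≈ 1.344; V ≈ 1.363.
4:3 ≈ 1.333; option IV is nearest (Δ 0.011).

IV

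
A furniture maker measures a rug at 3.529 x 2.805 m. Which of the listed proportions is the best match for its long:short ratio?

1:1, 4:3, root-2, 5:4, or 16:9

5:4

3.529/2.805 ≈ 1.258. Nearest candidates are 5:4 (1.250, off by 0.008) and 4:3 (1.333, off by 0.075).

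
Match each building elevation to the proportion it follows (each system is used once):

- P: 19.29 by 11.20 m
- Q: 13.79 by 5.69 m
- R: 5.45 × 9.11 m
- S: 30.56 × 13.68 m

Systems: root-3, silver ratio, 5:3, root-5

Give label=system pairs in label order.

Ratios: P ≈ 1.722; Q ≈ 2.424; R ≈ 1.672; S ≈ 2.234.
Targets: root-3 ≈ 1.732; silver ratio ≈ 2.414; 5:3 ≈ 1.667; root-5 ≈ 2.236.

P=root-3, Q=silver ratio, R=5:3, S=root-5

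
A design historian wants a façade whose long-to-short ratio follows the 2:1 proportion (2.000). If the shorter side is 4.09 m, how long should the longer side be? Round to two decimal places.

2:1 = 2.00000.
Longer side = 4.09 × 2.00000 ≈ 8.1800 → 8.18 m.

8.18 m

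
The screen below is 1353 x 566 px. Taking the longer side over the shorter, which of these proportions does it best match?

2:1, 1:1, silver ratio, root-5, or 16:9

1353/566 ≈ 2.390. Nearest candidates are silver ratio (2.414, off by 0.024) and root-5 (2.236, off by 0.154).

silver ratio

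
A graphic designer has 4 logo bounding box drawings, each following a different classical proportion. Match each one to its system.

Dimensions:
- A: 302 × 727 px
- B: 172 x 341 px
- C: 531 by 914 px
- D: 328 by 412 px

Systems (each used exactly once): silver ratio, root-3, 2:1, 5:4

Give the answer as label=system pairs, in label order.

A=silver ratio, B=2:1, C=root-3, D=5:4

A = 727/302 ≈ 2.407 → silver ratio (2.414)
B = 341/172 ≈ 1.983 → 2:1 (2.000)
C = 914/531 ≈ 1.721 → root-3 (1.732)
D = 412/328 ≈ 1.256 → 5:4 (1.250)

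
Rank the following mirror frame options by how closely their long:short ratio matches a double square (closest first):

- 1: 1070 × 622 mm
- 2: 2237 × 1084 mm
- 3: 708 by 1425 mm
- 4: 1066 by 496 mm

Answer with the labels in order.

Ratios: 1 = 1070 / 622 ≈ 1.720; 2 = 2237 / 1084 ≈ 2.064; 3 = 1425 / 708 ≈ 2.013; 4 = 1066 / 496 ≈ 2.149.
|Δ from 2.000|: 1 0.280; 2 0.064; 3 0.013; 4 0.149.

3, 2, 4, 1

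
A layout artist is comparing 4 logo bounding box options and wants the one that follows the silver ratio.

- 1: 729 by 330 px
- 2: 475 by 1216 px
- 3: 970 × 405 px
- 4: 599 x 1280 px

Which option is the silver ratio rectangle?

Ratios (long/short): 1 ≈ 2.209; 2 ≈ 2.560; 3 ≈ 2.395; 4 ≈ 2.137.
silver ratio ≈ 2.414; option 3 is nearest (Δ 0.019).

3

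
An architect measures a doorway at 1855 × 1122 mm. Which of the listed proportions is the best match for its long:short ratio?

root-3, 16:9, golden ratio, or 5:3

5:3

1855/1122 ≈ 1.653. Nearest candidates are 5:3 (1.667, off by 0.014) and golden ratio (1.618, off by 0.035).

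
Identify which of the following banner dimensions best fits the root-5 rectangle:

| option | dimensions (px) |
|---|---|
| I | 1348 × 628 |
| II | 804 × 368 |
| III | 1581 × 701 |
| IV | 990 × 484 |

III

Target root-5 ≈ 2.236.
I: 2.146 (Δ0.090)  II: 2.185 (Δ0.051)  III: 2.255 (Δ0.019)  IV: 2.045 (Δ0.191)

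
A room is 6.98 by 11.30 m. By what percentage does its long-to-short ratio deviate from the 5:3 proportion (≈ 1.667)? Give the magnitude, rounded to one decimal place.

2.9%

Ratio = 11.30 / 6.98 ≈ 1.6189.
Ideal 5:3 ≈ 1.6667. |1.6189 − 1.6667| / 1.6667 ≈ 2.87% → 2.9%.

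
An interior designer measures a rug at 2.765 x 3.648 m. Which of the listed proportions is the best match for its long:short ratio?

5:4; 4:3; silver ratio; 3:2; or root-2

4:3

3.648/2.765 ≈ 1.319. Nearest candidates are 4:3 (1.333, off by 0.014) and 5:4 (1.250, off by 0.069).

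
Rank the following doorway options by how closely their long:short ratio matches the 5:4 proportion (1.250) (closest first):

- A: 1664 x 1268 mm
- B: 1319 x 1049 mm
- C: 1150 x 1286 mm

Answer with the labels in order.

A: 1664/1268 ≈ 1.312 → |1.312 − 1.250| = 0.062
B: 1319/1049 ≈ 1.257 → |1.257 − 1.250| = 0.007
C: 1286/1150 ≈ 1.118 → |1.118 − 1.250| = 0.132

B, A, C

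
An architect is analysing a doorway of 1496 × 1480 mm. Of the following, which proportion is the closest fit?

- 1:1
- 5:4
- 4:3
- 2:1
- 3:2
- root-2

1:1

1496/1480 ≈ 1.011. Nearest candidates are 1:1 (1.000, off by 0.011) and 5:4 (1.250, off by 0.239).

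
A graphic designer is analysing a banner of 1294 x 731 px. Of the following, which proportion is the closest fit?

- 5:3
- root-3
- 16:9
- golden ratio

Ratio = 1294 / 731 ≈ 1.770.
Distances: 5:3 1.667 (Δ 0.103); root-3 1.732 (Δ 0.038); 16:9 1.778 (Δ 0.008); golden ratio 1.618 (Δ 0.152).

16:9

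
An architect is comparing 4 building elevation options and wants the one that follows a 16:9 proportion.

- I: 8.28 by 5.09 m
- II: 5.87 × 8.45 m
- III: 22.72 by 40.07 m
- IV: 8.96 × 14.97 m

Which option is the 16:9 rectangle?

III

Ratios (long/short): I ≈ 1.627; II ≈ 1.440; III ≈ 1.764; IV ≈ 1.671.
16:9 ≈ 1.778; option III is nearest (Δ 0.014).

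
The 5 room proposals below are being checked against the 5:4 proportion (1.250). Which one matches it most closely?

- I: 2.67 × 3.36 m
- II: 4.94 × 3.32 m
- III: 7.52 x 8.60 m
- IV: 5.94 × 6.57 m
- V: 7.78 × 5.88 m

Target 5:4 ≈ 1.250.
I: 1.258 (Δ0.008)  II: 1.488 (Δ0.238)  III: 1.144 (Δ0.106)  IV: 1.106 (Δ0.144)  V: 1.323 (Δ0.073)

I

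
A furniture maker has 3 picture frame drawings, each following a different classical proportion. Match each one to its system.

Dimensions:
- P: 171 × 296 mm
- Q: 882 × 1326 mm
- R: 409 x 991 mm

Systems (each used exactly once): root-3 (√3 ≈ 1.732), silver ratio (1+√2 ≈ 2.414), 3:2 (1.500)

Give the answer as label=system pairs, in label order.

Ratios: P ≈ 1.731; Q ≈ 1.503; R ≈ 2.423.
Targets: root-3 ≈ 1.732; silver ratio ≈ 2.414; 3:2 ≈ 1.500.

P=root-3, Q=3:2, R=silver ratio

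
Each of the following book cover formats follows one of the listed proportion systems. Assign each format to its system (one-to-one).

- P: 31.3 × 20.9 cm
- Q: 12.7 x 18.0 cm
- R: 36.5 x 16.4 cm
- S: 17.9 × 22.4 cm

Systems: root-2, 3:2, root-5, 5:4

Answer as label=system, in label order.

Ratios: P ≈ 1.498; Q ≈ 1.417; R ≈ 2.226; S ≈ 1.251.
Targets: root-2 ≈ 1.414; 3:2 ≈ 1.500; root-5 ≈ 2.236; 5:4 ≈ 1.250.

P=3:2, Q=root-2, R=root-5, S=5:4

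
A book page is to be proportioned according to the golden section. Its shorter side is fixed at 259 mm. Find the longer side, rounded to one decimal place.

golden ratio ≈ 1.61803.
Longer side = 259 × 1.61803 ≈ 419.070 → 419.1 mm.

419.1 mm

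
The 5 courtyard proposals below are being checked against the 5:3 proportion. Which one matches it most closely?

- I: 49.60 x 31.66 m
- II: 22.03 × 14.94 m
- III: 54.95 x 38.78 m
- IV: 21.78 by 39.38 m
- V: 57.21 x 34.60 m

V

Ratios (long/short): I ≈ 1.567; II ≈ 1.475; III ≈ 1.417; IV ≈ 1.808; V ≈ 1.653.
5:3 ≈ 1.667; option V is nearest (Δ 0.014).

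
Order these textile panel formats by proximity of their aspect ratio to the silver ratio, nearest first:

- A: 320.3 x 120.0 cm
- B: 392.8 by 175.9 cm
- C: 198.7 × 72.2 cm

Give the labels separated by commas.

B, A, C

Ratios: A = 320.3 / 120.0 ≈ 2.669; B = 392.8 / 175.9 ≈ 2.233; C = 198.7 / 72.2 ≈ 2.752.
|Δ from 2.414|: A 0.255; B 0.181; C 0.338.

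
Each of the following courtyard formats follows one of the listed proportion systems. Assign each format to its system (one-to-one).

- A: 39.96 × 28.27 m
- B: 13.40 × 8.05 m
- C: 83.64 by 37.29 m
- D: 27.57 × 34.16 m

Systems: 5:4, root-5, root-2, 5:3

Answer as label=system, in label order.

Ratios: A ≈ 1.414; B ≈ 1.665; C ≈ 2.243; D ≈ 1.239.
Targets: 5:4 ≈ 1.250; root-5 ≈ 2.236; root-2 ≈ 1.414; 5:3 ≈ 1.667.

A=root-2, B=5:3, C=root-5, D=5:4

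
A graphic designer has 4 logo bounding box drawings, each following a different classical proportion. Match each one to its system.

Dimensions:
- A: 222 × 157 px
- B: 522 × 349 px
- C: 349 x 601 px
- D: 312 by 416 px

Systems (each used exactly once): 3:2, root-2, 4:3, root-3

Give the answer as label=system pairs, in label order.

A=root-2, B=3:2, C=root-3, D=4:3

Ratios: A ≈ 1.414; B ≈ 1.496; C ≈ 1.722; D ≈ 1.333.
Targets: 3:2 ≈ 1.500; root-2 ≈ 1.414; 4:3 ≈ 1.333; root-3 ≈ 1.732.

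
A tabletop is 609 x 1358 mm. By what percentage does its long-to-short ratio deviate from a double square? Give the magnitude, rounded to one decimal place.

Ratio = 1358 / 609 ≈ 2.2299.
Ideal 2:1 = 2.0000. |2.2299 − 2.0000| / 2.0000 ≈ 11.50% → 11.5%.

11.5%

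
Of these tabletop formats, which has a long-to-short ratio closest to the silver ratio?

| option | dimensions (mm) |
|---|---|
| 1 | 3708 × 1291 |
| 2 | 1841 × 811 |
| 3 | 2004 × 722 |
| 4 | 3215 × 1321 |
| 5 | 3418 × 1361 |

Target silver ratio ≈ 2.414.
1: 2.872 (Δ0.458)  2: 2.270 (Δ0.144)  3: 2.776 (Δ0.362)  4: 2.434 (Δ0.020)  5: 2.511 (Δ0.097)

4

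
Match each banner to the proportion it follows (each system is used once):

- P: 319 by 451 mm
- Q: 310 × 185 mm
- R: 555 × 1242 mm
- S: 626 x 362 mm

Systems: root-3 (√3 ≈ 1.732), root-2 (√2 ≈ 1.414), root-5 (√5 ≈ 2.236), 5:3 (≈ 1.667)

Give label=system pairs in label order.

P=root-2, Q=5:3, R=root-5, S=root-3

P = 451/319 ≈ 1.414 → root-2 (1.414)
Q = 310/185 ≈ 1.676 → 5:3 (1.667)
R = 1242/555 ≈ 2.238 → root-5 (2.236)
S = 626/362 ≈ 1.729 → root-3 (1.732)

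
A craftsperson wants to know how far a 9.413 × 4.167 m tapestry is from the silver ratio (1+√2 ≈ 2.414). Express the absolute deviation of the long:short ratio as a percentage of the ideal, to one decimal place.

6.4%

Ratio = 9.413 / 4.167 ≈ 2.2589.
Ideal silver ratio ≈ 2.4142. |2.2589 − 2.4142| / 2.4142 ≈ 6.43% → 6.4%.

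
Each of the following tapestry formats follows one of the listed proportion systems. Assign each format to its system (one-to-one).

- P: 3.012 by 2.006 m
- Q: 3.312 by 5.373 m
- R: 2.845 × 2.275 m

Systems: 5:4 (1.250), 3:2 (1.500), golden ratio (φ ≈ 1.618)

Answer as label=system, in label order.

P=3:2, Q=golden ratio, R=5:4

Ratios: P ≈ 1.501; Q ≈ 1.622; R ≈ 1.251.
Targets: 5:4 ≈ 1.250; 3:2 ≈ 1.500; golden ratio ≈ 1.618.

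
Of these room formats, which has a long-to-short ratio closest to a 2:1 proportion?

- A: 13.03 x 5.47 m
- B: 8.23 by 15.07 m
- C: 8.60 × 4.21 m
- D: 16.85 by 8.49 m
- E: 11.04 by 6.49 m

D

Target 2:1 ≈ 2.000.
A: 2.382 (Δ0.382)  B: 1.831 (Δ0.169)  C: 2.043 (Δ0.043)  D: 1.985 (Δ0.015)  E: 1.701 (Δ0.299)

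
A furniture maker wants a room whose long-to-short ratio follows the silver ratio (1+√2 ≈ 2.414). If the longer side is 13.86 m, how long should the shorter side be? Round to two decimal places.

5.74 m

silver ratio ≈ 2.41421.
Shorter side = 13.86 ÷ 2.41421 ≈ 5.7410 → 5.74 m.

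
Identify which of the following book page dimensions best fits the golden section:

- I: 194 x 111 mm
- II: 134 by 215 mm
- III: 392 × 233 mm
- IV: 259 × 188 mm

II

Target golden ratio ≈ 1.618.
I: 1.748 (Δ0.130)  II: 1.604 (Δ0.014)  III: 1.682 (Δ0.064)  IV: 1.378 (Δ0.240)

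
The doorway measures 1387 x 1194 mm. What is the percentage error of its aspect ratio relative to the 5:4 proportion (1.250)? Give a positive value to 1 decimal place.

7.1%

Ratio = 1387 / 1194 ≈ 1.1616.
Ideal 5:4 = 1.2500. |1.1616 − 1.2500| / 1.2500 ≈ 7.07% → 7.1%.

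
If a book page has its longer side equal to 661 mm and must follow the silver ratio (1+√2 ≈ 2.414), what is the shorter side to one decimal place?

273.8 mm

silver ratio ≈ 2.41421.
Shorter side = 661 ÷ 2.41421 ≈ 273.796 → 273.8 mm.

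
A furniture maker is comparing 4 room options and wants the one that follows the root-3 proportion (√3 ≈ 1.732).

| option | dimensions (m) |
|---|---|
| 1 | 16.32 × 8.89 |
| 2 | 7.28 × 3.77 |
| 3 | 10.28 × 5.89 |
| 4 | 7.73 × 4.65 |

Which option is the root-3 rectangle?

3

Ratios (long/short): 1 ≈ 1.836; 2 ≈ 1.931; 3 ≈ 1.745; 4 ≈ 1.662.
root-3 ≈ 1.732; option 3 is nearest (Δ 0.013).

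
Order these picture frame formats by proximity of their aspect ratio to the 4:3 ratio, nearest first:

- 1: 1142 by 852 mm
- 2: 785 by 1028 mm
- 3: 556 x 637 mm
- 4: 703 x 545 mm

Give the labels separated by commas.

1: 1142/852 ≈ 1.340 → |1.340 − 1.333| = 0.007
2: 1028/785 ≈ 1.310 → |1.310 − 1.333| = 0.023
3: 637/556 ≈ 1.146 → |1.146 − 1.333| = 0.187
4: 703/545 ≈ 1.290 → |1.290 − 1.333| = 0.043

1, 2, 4, 3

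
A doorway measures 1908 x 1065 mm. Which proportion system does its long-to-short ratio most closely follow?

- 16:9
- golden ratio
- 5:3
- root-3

Ratio = 1908 / 1065 ≈ 1.792.
Distances: 16:9 1.778 (Δ 0.014); golden ratio 1.618 (Δ 0.174); 5:3 1.667 (Δ 0.125); root-3 1.732 (Δ 0.060).

16:9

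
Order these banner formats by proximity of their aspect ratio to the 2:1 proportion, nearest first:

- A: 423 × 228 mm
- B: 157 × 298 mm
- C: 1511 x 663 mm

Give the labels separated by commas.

A: 423/228 ≈ 1.855 → |1.855 − 2.000| = 0.145
B: 298/157 ≈ 1.898 → |1.898 − 2.000| = 0.102
C: 1511/663 ≈ 2.279 → |2.279 − 2.000| = 0.279

B, A, C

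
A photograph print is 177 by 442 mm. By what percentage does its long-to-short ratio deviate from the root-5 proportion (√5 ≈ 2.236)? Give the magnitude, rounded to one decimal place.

Ratio = 442 / 177 ≈ 2.4972.
Ideal root-5 ≈ 2.2361. |2.4972 − 2.2361| / 2.2361 ≈ 11.68% → 11.7%.

11.7%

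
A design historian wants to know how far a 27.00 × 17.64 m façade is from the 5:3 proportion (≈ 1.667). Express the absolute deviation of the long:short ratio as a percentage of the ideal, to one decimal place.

8.2%

Ratio = 27.00 / 17.64 ≈ 1.5306.
Ideal 5:3 ≈ 1.6667. |1.5306 − 1.6667| / 1.6667 ≈ 8.17% → 8.2%.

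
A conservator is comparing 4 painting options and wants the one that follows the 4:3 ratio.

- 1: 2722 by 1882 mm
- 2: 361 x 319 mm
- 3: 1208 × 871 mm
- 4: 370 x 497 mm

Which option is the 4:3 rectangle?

Ratios (long/short): 1 ≈ 1.446; 2 ≈ 1.132; 3 ≈ 1.387; 4 ≈ 1.343.
4:3 ≈ 1.333; option 4 is nearest (Δ 0.010).

4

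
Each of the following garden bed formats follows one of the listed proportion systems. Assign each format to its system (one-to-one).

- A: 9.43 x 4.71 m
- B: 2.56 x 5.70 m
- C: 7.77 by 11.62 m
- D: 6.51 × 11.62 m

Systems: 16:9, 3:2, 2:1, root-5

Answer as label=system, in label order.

A=2:1, B=root-5, C=3:2, D=16:9

A = 9.43/4.71 ≈ 2.002 → 2:1 (2.000)
B = 5.70/2.56 ≈ 2.227 → root-5 (2.236)
C = 11.62/7.77 ≈ 1.495 → 3:2 (1.500)
D = 11.62/6.51 ≈ 1.785 → 16:9 (1.778)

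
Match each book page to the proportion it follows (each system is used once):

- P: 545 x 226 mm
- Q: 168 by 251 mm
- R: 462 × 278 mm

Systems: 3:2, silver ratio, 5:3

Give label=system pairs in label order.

Ratios: P ≈ 2.412; Q ≈ 1.494; R ≈ 1.662.
Targets: 3:2 ≈ 1.500; silver ratio ≈ 2.414; 5:3 ≈ 1.667.

P=silver ratio, Q=3:2, R=5:3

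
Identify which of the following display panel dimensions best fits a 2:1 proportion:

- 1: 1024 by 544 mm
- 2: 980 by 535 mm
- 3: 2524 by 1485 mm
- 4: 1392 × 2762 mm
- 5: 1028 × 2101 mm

4

Ratios (long/short): 1 ≈ 1.882; 2 ≈ 1.832; 3 ≈ 1.700; 4 ≈ 1.984; 5 ≈ 2.044.
2:1 ≈ 2.000; option 4 is nearest (Δ 0.016).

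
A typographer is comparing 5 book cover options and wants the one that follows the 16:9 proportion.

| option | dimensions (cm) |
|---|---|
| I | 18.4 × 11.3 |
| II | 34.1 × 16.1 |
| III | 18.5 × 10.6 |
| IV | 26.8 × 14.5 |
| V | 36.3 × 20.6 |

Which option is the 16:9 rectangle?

V

Ratios (long/short): I ≈ 1.628; II ≈ 2.118; III ≈ 1.745; IV ≈ 1.848; V ≈ 1.762.
16:9 ≈ 1.778; option V is nearest (Δ 0.016).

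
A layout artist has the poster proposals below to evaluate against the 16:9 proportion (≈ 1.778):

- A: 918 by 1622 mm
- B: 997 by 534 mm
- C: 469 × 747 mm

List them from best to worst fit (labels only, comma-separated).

Ratios: A = 1622 / 918 ≈ 1.767; B = 997 / 534 ≈ 1.867; C = 747 / 469 ≈ 1.593.
|Δ from 1.778|: A 0.011; B 0.089; C 0.185.

A, B, C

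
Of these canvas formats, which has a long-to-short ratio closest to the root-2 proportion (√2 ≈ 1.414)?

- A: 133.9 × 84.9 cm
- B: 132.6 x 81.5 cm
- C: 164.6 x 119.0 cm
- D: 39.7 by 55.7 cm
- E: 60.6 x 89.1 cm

Ratios (long/short): A ≈ 1.577; B ≈ 1.627; C ≈ 1.383; D ≈ 1.403; E ≈ 1.470.
root-2 ≈ 1.414; option D is nearest (Δ 0.011).

D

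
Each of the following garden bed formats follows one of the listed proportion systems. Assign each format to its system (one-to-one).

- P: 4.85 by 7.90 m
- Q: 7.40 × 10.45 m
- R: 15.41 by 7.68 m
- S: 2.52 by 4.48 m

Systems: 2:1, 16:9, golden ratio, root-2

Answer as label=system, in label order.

P=golden ratio, Q=root-2, R=2:1, S=16:9

Ratios: P ≈ 1.629; Q ≈ 1.412; R ≈ 2.007; S ≈ 1.778.
Targets: 2:1 ≈ 2.000; 16:9 ≈ 1.778; golden ratio ≈ 1.618; root-2 ≈ 1.414.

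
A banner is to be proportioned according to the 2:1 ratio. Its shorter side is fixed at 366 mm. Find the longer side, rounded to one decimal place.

732.0 mm

2:1 = 2.00000.
Longer side = 366 × 2.00000 ≈ 732.000 → 732.0 mm.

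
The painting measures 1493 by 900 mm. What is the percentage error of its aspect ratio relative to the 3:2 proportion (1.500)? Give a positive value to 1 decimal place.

10.6%

Ratio = 1493 / 900 ≈ 1.6589.
Ideal 3:2 = 1.5000. |1.6589 − 1.5000| / 1.5000 ≈ 10.59% → 10.6%.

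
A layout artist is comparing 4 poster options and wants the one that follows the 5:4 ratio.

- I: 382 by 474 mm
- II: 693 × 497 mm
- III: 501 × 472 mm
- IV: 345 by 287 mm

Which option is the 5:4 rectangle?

I

Ratios (long/short): I ≈ 1.241; II ≈ 1.394; III ≈ 1.061; IV ≈ 1.202.
5:4 ≈ 1.250; option I is nearest (Δ 0.009).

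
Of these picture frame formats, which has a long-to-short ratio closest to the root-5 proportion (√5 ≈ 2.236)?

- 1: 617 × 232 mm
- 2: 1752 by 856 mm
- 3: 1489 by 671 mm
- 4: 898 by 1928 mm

3

Target root-5 ≈ 2.236.
1: 2.659 (Δ0.423)  2: 2.047 (Δ0.189)  3: 2.219 (Δ0.017)  4: 2.147 (Δ0.089)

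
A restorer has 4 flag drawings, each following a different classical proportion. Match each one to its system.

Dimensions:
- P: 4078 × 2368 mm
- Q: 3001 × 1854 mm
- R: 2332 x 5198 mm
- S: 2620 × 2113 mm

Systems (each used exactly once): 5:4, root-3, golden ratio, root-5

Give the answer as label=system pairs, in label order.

Ratios: P ≈ 1.722; Q ≈ 1.619; R ≈ 2.229; S ≈ 1.240.
Targets: 5:4 ≈ 1.250; root-3 ≈ 1.732; golden ratio ≈ 1.618; root-5 ≈ 2.236.

P=root-3, Q=golden ratio, R=root-5, S=5:4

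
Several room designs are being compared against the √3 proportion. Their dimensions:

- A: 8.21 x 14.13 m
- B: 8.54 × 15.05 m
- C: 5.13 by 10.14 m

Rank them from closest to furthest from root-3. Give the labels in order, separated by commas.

Ratios: A = 14.13 / 8.21 ≈ 1.721; B = 15.05 / 8.54 ≈ 1.762; C = 10.14 / 5.13 ≈ 1.977.
|Δ from 1.732|: A 0.011; B 0.030; C 0.245.

A, B, C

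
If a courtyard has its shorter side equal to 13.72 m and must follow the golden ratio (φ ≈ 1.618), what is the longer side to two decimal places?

22.20 m

golden ratio ≈ 1.61803.
Longer side = 13.72 × 1.61803 ≈ 22.1994 → 22.20 m.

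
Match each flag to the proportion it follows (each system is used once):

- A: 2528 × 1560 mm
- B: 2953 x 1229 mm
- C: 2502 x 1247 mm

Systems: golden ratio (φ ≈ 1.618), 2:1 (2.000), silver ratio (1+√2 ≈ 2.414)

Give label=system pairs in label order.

A=golden ratio, B=silver ratio, C=2:1

Ratios: A ≈ 1.621; B ≈ 2.403; C ≈ 2.006.
Targets: golden ratio ≈ 1.618; 2:1 ≈ 2.000; silver ratio ≈ 2.414.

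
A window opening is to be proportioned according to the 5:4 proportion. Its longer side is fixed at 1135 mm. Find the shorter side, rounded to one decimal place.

5:4 = 1.25000.
Shorter side = 1135 ÷ 1.25000 ≈ 908.000 → 908.0 mm.

908.0 mm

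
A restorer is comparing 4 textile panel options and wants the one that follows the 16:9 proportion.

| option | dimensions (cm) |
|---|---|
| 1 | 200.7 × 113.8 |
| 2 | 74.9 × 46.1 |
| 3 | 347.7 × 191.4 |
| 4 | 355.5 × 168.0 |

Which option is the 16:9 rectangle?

1

Target 16:9 ≈ 1.778.
1: 1.764 (Δ0.014)  2: 1.625 (Δ0.153)  3: 1.817 (Δ0.039)  4: 2.116 (Δ0.338)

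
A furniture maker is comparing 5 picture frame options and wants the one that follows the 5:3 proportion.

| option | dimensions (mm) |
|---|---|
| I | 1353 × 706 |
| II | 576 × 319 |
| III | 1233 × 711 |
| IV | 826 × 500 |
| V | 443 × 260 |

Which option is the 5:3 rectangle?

Ratios (long/short): I ≈ 1.916; II ≈ 1.806; III ≈ 1.734; IV ≈ 1.652; V ≈ 1.704.
5:3 ≈ 1.667; option IV is nearest (Δ 0.015).

IV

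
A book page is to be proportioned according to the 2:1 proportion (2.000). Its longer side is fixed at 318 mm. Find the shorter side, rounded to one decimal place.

159.0 mm

2:1 = 2.00000.
Shorter side = 318 ÷ 2.00000 ≈ 159.000 → 159.0 mm.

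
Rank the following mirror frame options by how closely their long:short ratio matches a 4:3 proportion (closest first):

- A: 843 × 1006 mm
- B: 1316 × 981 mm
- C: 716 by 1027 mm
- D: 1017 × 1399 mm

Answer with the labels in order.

B, D, C, A

Ratios: A = 1006 / 843 ≈ 1.193; B = 1316 / 981 ≈ 1.341; C = 1027 / 716 ≈ 1.434; D = 1399 / 1017 ≈ 1.376.
|Δ from 1.333|: A 0.140; B 0.008; C 0.101; D 0.043.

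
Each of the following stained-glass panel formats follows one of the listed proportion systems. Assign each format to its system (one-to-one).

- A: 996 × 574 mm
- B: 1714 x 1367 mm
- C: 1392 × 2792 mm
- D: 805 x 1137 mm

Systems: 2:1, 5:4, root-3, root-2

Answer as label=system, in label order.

A=root-3, B=5:4, C=2:1, D=root-2

A = 996/574 ≈ 1.735 → root-3 (1.732)
B = 1714/1367 ≈ 1.254 → 5:4 (1.250)
C = 2792/1392 ≈ 2.006 → 2:1 (2.000)
D = 1137/805 ≈ 1.412 → root-2 (1.414)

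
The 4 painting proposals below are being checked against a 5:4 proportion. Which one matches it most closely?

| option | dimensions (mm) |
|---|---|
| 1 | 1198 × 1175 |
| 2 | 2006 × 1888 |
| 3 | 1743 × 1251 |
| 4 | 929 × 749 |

4

Ratios (long/short): 1 ≈ 1.020; 2 ≈ 1.062; 3 ≈ 1.393; 4 ≈ 1.240.
5:4 ≈ 1.250; option 4 is nearest (Δ 0.010).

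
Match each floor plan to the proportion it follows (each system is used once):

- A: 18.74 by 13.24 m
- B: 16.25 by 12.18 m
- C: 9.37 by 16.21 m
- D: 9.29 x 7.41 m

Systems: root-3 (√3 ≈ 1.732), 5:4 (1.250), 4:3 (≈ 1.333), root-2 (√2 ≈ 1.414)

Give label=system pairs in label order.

A = 18.74/13.24 ≈ 1.415 → root-2 (1.414)
B = 16.25/12.18 ≈ 1.334 → 4:3 (1.333)
C = 16.21/9.37 ≈ 1.730 → root-3 (1.732)
D = 9.29/7.41 ≈ 1.254 → 5:4 (1.250)

A=root-2, B=4:3, C=root-3, D=5:4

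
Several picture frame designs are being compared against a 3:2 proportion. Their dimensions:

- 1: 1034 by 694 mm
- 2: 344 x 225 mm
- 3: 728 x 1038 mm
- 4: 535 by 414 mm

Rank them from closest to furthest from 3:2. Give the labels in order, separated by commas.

1, 2, 3, 4

1: 1034/694 ≈ 1.490 → |1.490 − 1.500| = 0.010
2: 344/225 ≈ 1.529 → |1.529 − 1.500| = 0.029
3: 1038/728 ≈ 1.426 → |1.426 − 1.500| = 0.074
4: 535/414 ≈ 1.292 → |1.292 − 1.500| = 0.208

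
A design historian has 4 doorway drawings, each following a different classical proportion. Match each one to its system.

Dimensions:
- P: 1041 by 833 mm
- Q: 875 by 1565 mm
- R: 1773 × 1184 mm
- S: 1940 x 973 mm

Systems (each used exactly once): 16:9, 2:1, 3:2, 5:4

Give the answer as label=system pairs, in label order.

P = 1041/833 ≈ 1.250 → 5:4 (1.250)
Q = 1565/875 ≈ 1.789 → 16:9 (1.778)
R = 1773/1184 ≈ 1.497 → 3:2 (1.500)
S = 1940/973 ≈ 1.994 → 2:1 (2.000)

P=5:4, Q=16:9, R=3:2, S=2:1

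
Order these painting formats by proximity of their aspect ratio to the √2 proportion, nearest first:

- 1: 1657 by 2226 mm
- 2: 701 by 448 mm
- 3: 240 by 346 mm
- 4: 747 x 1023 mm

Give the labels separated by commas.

3, 4, 1, 2

1: 2226/1657 ≈ 1.343 → |1.343 − 1.414| = 0.071
2: 701/448 ≈ 1.565 → |1.565 − 1.414| = 0.151
3: 346/240 ≈ 1.442 → |1.442 − 1.414| = 0.028
4: 1023/747 ≈ 1.369 → |1.369 − 1.414| = 0.045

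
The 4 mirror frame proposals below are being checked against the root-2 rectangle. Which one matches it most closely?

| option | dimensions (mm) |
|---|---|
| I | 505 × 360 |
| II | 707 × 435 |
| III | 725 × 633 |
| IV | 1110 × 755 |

I

Target root-2 ≈ 1.414.
I: 1.403 (Δ0.011)  II: 1.625 (Δ0.211)  III: 1.145 (Δ0.269)  IV: 1.470 (Δ0.056)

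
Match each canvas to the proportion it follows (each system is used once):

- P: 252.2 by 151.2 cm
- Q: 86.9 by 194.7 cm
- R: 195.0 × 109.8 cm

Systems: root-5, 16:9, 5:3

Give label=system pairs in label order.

P = 252.2/151.2 ≈ 1.668 → 5:3 (1.667)
Q = 194.7/86.9 ≈ 2.241 → root-5 (2.236)
R = 195.0/109.8 ≈ 1.776 → 16:9 (1.778)

P=5:3, Q=root-5, R=16:9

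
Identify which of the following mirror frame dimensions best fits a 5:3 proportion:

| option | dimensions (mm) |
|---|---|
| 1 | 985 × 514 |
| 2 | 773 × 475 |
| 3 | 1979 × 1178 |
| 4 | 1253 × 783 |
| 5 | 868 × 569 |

Ratios (long/short): 1 ≈ 1.916; 2 ≈ 1.627; 3 ≈ 1.680; 4 ≈ 1.600; 5 ≈ 1.525.
5:3 ≈ 1.667; option 3 is nearest (Δ 0.013).

3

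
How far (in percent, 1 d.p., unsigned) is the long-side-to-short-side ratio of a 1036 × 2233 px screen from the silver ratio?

10.7%

Ratio = 2233 / 1036 ≈ 2.1554.
Ideal silver ratio ≈ 2.4142. |2.1554 − 2.4142| / 2.4142 ≈ 10.72% → 10.7%.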